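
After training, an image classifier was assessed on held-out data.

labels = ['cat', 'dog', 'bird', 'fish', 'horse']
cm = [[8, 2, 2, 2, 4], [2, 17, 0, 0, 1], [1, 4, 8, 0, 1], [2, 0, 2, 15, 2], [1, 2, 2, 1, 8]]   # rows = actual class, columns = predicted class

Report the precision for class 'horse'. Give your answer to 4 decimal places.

0.5000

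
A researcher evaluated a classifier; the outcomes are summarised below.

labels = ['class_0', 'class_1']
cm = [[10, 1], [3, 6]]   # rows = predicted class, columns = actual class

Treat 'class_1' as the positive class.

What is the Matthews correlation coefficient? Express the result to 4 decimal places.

MCC = (TP·TN − FP·FN) / √((TP+FP)(TP+FN)(TN+FP)(TN+FN))
Numerator = 6·10 − 3·1 = 57
Denominator = √(9·7·13·11) = √9009 = 94.9158
MCC = 57 / 94.9158 = 0.6005

0.6005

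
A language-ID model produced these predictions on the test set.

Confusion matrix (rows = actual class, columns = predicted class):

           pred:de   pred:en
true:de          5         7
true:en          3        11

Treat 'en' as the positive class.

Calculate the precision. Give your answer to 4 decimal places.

Precision = TP/(TP+FP) = 11/(11+7) = 11/18 = 0.6111

0.6111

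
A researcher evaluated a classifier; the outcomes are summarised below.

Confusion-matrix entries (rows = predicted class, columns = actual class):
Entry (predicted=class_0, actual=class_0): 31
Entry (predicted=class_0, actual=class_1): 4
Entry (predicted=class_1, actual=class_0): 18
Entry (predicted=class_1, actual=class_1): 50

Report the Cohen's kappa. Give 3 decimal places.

Observed agreement pₒ = trace/N = 81/103 = 0.7864
Expected agreement pₑ = Σ (rowᵢ·colᵢ)/N² = (49·35 + 54·68)/103² = 0.5078
κ = (pₒ − pₑ)/(1 − pₑ) = (0.7864 − 0.5078)/(1 − 0.5078) = 0.566

0.566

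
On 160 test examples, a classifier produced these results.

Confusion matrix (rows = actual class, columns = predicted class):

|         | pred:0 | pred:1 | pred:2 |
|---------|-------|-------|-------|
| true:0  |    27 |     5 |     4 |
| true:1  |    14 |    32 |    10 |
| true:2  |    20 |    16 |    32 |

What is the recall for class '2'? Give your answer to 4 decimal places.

0.4706

recall = TP/(TP+FN).
2: TP=32, FN=20+16=36 → 32/68 = 0.47059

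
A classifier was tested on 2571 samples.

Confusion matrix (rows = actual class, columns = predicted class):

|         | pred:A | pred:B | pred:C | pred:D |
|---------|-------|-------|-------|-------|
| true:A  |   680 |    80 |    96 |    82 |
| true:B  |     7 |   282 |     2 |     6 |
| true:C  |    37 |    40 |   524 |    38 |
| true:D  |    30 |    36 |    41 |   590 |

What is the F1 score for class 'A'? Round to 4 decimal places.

Treat 'A' as positive and all other classes as negative.
F1 score = 2·TP/(2·TP+FP+FN).
A: TP=680, FP=7+37+30=74, FN=80+96+82=258 → 1360/1692 = 0.80378

0.8038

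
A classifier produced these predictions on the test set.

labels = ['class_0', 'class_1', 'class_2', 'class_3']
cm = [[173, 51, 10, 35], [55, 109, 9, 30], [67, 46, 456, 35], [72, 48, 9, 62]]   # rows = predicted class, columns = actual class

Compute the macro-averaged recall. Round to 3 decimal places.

0.556

Per-class recall (TP/(TP+FN)):
  class_0: TP=173, FN=55+67+72=194 → 173/367 = 0.4714
  class_1: TP=109, FN=51+46+48=145 → 109/254 = 0.4291
  class_2: TP=456, FN=10+9+9=28 → 456/484 = 0.9421
  class_3: TP=62, FN=35+30+35=100 → 62/162 = 0.3827
Macro-recall = mean = (0.4714 + 0.4291 + 0.9421 + 0.3827) / 4 = 0.556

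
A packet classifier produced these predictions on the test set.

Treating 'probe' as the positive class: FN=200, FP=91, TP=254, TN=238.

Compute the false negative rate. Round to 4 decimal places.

0.4405

FNR = FN/(FN+TP) = 200/(200+254) = 0.4405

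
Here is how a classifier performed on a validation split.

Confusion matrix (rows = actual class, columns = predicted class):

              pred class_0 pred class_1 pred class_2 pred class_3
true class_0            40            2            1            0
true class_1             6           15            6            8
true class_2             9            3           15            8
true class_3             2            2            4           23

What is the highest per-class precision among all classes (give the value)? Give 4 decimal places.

0.7018

Per-class precision (TP/(TP+FP)):
  class_0: TP=40, FP=6+9+2=17 → 40/57 = 0.70175
  class_1: TP=15, FP=2+3+2=7 → 15/22 = 0.68182
  class_2: TP=15, FP=1+6+4=11 → 15/26 = 0.57692
  class_3: TP=23, FP=0+8+8=16 → 23/39 = 0.58974
Highest is class 'class_0' with precision = 0.7018.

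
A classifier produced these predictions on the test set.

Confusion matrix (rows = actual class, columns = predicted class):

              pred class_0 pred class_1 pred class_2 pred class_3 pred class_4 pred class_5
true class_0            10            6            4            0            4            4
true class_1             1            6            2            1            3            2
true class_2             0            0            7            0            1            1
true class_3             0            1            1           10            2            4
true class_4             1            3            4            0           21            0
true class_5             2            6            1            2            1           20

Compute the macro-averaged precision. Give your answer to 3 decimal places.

0.571

Per-class precision (TP/(TP+FP)):
  class_0: TP=10, FP=1+0+0+1+2=4 → 10/14 = 0.7143
  class_1: TP=6, FP=6+0+1+3+6=16 → 6/22 = 0.2727
  class_2: TP=7, FP=4+2+1+4+1=12 → 7/19 = 0.3684
  class_3: TP=10, FP=0+1+0+0+2=3 → 10/13 = 0.7692
  class_4: TP=21, FP=4+3+1+2+1=11 → 21/32 = 0.6563
  class_5: TP=20, FP=4+2+1+4+0=11 → 20/31 = 0.6452
Macro-precision = mean = (0.7143 + 0.2727 + 0.3684 + 0.7692 + 0.6563 + 0.6452) / 6 = 0.571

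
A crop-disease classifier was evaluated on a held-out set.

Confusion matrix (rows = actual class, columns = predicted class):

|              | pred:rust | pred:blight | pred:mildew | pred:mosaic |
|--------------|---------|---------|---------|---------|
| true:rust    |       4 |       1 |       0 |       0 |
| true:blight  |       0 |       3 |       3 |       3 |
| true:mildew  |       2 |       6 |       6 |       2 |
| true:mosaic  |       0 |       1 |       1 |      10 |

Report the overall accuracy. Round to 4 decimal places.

Accuracy = trace / total = (4+3+6+10=23) / 42 = 23/42 = 0.5476

0.5476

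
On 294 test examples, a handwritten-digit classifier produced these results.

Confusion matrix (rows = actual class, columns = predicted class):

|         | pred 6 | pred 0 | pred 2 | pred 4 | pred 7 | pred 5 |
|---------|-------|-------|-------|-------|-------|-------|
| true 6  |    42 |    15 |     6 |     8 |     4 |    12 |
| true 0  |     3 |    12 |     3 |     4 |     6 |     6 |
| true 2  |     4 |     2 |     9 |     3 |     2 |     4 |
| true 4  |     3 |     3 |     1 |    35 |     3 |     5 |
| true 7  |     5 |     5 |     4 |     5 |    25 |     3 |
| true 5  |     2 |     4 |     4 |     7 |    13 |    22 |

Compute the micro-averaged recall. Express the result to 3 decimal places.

0.493

Micro-averaging pools counts across classes: ΣTP=145, ΣFP=149, ΣFN=149.
Micro-recall = TP/(TP+FN) on pooled counts = 0.493 (equals overall accuracy in single-label multiclass).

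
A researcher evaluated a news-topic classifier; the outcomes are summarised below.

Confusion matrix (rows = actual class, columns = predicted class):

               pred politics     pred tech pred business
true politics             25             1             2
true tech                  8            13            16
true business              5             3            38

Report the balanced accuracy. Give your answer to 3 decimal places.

Balanced accuracy = mean of per-class recall.
  politics: recall = 25/28 = 0.8929
  tech: recall = 13/37 = 0.3514
  business: recall = 38/46 = 0.8261
Mean = (0.8929 + 0.3514 + 0.8261) / 3 = 0.690

0.690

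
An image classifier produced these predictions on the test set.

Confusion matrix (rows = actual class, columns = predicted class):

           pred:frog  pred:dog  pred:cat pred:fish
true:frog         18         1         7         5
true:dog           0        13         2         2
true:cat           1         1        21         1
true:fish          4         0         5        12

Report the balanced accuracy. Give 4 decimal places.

Balanced accuracy = mean of per-class recall.
  frog: recall = 18/31 = 0.58065
  dog: recall = 13/17 = 0.76471
  cat: recall = 21/24 = 0.87500
  fish: recall = 12/21 = 0.57143
Mean = (0.58065 + 0.76471 + 0.87500 + 0.57143) / 4 = 0.6979

0.6979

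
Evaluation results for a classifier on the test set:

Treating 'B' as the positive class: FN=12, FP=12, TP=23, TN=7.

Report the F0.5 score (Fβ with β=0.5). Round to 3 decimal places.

Fβ = (1+β²)·TP / ((1+β²)·TP + β²·FN + FP), with β²=1/4
= 1.25·23 / (1.25·23 + 0.25·12 + 12) = 0.657

0.657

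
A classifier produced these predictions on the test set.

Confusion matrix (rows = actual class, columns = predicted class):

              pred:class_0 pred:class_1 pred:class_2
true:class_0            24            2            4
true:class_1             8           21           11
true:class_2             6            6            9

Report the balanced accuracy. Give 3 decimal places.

0.585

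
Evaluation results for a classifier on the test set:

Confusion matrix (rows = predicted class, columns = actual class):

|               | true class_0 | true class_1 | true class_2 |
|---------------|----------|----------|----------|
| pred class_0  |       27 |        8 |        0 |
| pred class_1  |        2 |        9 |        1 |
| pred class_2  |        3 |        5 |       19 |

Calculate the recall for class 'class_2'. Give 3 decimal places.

recall = TP/(TP+FN).
class_2: TP=19, FN=0+1=1 → 19/20 = 0.9500

0.950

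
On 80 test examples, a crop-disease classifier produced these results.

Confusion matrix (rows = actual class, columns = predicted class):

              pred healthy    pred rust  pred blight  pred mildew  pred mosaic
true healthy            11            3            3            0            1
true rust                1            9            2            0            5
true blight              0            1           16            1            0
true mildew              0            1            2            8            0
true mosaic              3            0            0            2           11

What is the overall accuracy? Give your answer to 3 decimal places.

0.688

Accuracy = trace / total = (11+9+16+8+11=55) / 80 = 55/80 = 0.688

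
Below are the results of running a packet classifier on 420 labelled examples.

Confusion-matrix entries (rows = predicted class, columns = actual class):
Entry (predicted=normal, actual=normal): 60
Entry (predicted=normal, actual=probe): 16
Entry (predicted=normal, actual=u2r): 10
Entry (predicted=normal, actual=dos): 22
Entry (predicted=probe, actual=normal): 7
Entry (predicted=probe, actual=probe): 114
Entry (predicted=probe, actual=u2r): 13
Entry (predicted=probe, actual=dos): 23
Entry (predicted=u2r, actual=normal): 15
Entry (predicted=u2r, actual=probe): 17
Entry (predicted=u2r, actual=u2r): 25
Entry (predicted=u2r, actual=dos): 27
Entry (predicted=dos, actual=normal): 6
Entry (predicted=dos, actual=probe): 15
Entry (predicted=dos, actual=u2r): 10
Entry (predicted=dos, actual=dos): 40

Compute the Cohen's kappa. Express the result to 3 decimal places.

Observed agreement pₒ = trace/N = 239/420 = 0.5690
Expected agreement pₑ = Σ (rowᵢ·colᵢ)/N² = (88·108 + 162·157 + 58·84 + 112·71)/420² = 0.2708
κ = (pₒ − pₑ)/(1 − pₑ) = (0.5690 − 0.2708)/(1 − 0.2708) = 0.409

0.409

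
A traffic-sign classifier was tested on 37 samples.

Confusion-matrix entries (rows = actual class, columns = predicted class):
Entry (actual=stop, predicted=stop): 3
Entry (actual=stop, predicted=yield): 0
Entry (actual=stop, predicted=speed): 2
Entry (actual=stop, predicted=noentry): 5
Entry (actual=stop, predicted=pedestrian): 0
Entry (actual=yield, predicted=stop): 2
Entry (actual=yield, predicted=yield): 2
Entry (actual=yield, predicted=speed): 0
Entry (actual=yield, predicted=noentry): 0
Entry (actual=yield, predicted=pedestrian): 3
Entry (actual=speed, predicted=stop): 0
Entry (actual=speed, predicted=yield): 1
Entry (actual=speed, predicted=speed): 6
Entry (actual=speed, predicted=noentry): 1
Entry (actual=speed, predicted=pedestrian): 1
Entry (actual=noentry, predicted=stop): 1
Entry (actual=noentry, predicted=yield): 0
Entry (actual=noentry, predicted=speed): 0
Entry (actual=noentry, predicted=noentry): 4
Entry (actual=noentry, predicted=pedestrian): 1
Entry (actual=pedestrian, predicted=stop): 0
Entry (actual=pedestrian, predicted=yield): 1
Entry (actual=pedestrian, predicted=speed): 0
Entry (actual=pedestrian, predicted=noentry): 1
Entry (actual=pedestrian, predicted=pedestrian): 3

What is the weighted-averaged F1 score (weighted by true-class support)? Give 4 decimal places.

Per-class F1 score (2·TP/(2·TP+FP+FN)):
  stop: TP=3, FP=2+0+1+0=3, FN=0+2+5+0=7 → 6/16 = 0.37500
  yield: TP=2, FP=0+1+0+1=2, FN=2+0+0+3=5 → 4/11 = 0.36364
  speed: TP=6, FP=2+0+0+0=2, FN=0+1+1+1=3 → 12/17 = 0.70588
  noentry: TP=4, FP=5+0+1+1=7, FN=1+0+0+1=2 → 8/17 = 0.47059
  pedestrian: TP=3, FP=0+3+1+1=5, FN=0+1+0+1=2 → 6/13 = 0.46154
Weighted-F1 score = Σ (supportᵢ/N)·F1 scoreᵢ with N=37: (10/37)·0.37500 + (7/37)·0.36364 + (9/37)·0.70588 + (6/37)·0.47059 + (5/37)·0.46154 = 0.4805

0.4805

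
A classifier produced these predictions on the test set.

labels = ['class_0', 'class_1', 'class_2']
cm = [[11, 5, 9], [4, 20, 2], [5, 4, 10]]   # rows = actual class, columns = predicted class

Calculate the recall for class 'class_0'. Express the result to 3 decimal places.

Take TP from the diagonal, FP from the rest of the 'class_0' prediction marginal, FN from the rest of the 'class_0' actual marginal.
recall = TP/(TP+FN).
class_0: TP=11, FN=5+9=14 → 11/25 = 0.4400

0.440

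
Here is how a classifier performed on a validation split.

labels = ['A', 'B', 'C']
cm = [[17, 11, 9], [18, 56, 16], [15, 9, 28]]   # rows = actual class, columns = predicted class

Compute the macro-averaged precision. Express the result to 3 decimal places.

Per-class precision (TP/(TP+FP)):
  A: TP=17, FP=18+15=33 → 17/50 = 0.3400
  B: TP=56, FP=11+9=20 → 56/76 = 0.7368
  C: TP=28, FP=9+16=25 → 28/53 = 0.5283
Macro-precision = mean = (0.3400 + 0.7368 + 0.5283) / 3 = 0.535

0.535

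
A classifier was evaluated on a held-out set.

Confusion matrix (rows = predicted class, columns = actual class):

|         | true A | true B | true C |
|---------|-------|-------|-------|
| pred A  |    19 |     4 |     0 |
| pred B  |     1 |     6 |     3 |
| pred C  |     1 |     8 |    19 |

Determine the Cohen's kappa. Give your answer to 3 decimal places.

Observed agreement pₒ = trace/N = 44/61 = 0.7213
Expected agreement pₑ = Σ (rowᵢ·colᵢ)/N² = (21·23 + 18·10 + 22·28)/61² = 0.3437
κ = (pₒ − pₑ)/(1 − pₑ) = (0.7213 − 0.3437)/(1 − 0.3437) = 0.575

0.575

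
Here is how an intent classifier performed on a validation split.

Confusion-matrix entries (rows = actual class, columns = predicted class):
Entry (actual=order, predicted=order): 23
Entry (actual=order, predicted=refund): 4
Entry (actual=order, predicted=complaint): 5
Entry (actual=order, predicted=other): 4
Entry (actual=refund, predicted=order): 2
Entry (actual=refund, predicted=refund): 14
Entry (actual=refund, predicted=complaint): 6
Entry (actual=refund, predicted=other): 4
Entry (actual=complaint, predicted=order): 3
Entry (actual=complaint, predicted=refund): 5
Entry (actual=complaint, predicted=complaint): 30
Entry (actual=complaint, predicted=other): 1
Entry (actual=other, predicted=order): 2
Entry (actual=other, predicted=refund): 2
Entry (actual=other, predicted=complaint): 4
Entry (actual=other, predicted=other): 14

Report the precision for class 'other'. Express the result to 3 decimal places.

0.609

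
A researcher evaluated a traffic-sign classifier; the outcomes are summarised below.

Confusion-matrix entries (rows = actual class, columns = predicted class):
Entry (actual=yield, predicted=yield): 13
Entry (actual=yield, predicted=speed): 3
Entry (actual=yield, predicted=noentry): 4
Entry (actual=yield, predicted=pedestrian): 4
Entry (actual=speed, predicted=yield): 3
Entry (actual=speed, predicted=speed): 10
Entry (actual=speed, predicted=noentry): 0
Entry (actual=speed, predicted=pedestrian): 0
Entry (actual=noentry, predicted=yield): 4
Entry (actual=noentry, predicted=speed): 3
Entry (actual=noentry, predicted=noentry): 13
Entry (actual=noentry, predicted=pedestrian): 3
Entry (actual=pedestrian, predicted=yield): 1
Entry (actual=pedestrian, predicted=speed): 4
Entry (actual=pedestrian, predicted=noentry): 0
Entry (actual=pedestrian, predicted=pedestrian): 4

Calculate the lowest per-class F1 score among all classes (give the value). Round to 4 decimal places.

Per-class F1 score (2·TP/(2·TP+FP+FN)):
  yield: TP=13, FP=3+4+1=8, FN=3+4+4=11 → 26/45 = 0.57778
  speed: TP=10, FP=3+3+4=10, FN=3+0+0=3 → 20/33 = 0.60606
  noentry: TP=13, FP=4+0+0=4, FN=4+3+3=10 → 26/40 = 0.65000
  pedestrian: TP=4, FP=4+0+3=7, FN=1+4+0=5 → 8/20 = 0.40000
Lowest is class 'pedestrian' with F1 score = 0.4000.

0.4000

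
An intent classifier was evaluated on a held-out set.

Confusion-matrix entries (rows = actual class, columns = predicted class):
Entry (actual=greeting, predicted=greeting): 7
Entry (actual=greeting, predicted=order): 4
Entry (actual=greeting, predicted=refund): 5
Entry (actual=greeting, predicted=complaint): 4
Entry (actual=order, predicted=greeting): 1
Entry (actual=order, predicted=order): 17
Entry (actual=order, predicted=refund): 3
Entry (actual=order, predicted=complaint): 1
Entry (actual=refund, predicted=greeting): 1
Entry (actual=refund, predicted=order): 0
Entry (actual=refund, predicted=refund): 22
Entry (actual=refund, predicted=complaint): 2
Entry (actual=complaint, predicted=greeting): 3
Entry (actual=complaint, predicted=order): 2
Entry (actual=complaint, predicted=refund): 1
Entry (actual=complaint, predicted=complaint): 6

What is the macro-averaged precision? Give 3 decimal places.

0.623

Per-class precision (TP/(TP+FP)):
  greeting: TP=7, FP=1+1+3=5 → 7/12 = 0.5833
  order: TP=17, FP=4+0+2=6 → 17/23 = 0.7391
  refund: TP=22, FP=5+3+1=9 → 22/31 = 0.7097
  complaint: TP=6, FP=4+1+2=7 → 6/13 = 0.4615
Macro-precision = mean = (0.5833 + 0.7391 + 0.7097 + 0.4615) / 4 = 0.623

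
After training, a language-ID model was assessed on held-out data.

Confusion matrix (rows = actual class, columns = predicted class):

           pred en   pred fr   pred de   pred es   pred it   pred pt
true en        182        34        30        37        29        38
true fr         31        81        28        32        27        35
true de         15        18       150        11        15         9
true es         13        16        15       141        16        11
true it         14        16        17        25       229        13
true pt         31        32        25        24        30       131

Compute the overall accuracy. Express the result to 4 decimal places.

0.5709

Accuracy = trace / total = (182+81+150+141+229+131=914) / 1601 = 914/1601 = 0.5709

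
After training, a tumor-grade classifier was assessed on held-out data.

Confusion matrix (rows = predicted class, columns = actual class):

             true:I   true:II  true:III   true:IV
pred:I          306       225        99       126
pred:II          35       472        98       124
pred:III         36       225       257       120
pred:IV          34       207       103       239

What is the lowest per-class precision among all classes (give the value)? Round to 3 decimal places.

Per-class precision (TP/(TP+FP)):
  I: TP=306, FP=225+99+126=450 → 306/756 = 0.4048
  II: TP=472, FP=35+98+124=257 → 472/729 = 0.6475
  III: TP=257, FP=36+225+120=381 → 257/638 = 0.4028
  IV: TP=239, FP=34+207+103=344 → 239/583 = 0.4099
Lowest is class 'III' with precision = 0.403.

0.403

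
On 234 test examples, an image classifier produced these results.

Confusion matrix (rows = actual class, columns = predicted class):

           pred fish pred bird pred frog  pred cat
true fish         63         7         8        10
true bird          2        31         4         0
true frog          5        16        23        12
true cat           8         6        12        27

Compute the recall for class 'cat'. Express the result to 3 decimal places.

0.509

recall = TP/(TP+FN).
cat: TP=27, FN=8+6+12=26 → 27/53 = 0.5094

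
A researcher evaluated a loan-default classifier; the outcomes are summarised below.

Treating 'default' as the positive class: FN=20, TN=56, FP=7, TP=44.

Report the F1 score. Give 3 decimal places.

Precision = TP/(TP+FP) = 44/51 = 0.8627
Recall = TP/(TP+FN) = 44/64 = 0.6875
F1 = 2·TP/(2·TP+FP+FN) = 88/115 = 0.765

0.765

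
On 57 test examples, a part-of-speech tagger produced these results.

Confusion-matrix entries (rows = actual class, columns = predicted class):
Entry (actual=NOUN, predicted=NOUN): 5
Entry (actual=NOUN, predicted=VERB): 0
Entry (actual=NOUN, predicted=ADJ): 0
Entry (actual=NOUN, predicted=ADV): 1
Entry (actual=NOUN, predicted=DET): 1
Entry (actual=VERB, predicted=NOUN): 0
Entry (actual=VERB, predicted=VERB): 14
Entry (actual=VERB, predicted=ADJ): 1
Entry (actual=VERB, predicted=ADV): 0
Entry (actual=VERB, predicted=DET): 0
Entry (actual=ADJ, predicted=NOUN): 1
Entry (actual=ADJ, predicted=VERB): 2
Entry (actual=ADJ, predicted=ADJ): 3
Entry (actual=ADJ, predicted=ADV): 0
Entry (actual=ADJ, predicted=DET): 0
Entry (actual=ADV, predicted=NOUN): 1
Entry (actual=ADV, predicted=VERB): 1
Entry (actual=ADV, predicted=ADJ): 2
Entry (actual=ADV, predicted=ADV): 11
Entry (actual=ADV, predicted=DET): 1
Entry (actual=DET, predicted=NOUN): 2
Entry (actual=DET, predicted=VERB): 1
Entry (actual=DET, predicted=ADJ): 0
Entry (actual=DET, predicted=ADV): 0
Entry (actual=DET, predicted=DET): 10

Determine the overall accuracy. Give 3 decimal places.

Accuracy = trace / total = (5+14+3+11+10=43) / 57 = 43/57 = 0.754

0.754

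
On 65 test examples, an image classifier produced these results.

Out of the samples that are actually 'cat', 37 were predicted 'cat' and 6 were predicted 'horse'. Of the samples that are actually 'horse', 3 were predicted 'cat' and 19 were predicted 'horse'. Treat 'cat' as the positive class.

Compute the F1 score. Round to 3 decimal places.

0.892

Precision = TP/(TP+FP) = 37/40 = 0.9250
Recall = TP/(TP+FN) = 37/43 = 0.8605
F1 = 2·TP/(2·TP+FP+FN) = 74/83 = 0.892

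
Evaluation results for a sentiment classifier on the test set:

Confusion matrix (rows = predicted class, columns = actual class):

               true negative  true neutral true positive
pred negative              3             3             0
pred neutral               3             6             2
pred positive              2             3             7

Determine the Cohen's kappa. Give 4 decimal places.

0.3183

Observed agreement pₒ = trace/N = 16/29 = 0.55172
Expected agreement pₑ = Σ (rowᵢ·colᵢ)/N² = (8·6 + 12·11 + 9·12)/29² = 0.34245
κ = (pₒ − pₑ)/(1 − pₑ) = (0.55172 − 0.34245)/(1 − 0.34245) = 0.3183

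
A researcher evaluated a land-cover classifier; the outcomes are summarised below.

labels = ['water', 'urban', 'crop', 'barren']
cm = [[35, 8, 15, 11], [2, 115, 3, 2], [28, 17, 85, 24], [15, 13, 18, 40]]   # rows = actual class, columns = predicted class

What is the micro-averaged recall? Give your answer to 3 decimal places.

Micro-averaging pools counts across classes: ΣTP=275, ΣFP=156, ΣFN=156.
Micro-recall = TP/(TP+FN) on pooled counts = 0.638 (equals overall accuracy in single-label multiclass).

0.638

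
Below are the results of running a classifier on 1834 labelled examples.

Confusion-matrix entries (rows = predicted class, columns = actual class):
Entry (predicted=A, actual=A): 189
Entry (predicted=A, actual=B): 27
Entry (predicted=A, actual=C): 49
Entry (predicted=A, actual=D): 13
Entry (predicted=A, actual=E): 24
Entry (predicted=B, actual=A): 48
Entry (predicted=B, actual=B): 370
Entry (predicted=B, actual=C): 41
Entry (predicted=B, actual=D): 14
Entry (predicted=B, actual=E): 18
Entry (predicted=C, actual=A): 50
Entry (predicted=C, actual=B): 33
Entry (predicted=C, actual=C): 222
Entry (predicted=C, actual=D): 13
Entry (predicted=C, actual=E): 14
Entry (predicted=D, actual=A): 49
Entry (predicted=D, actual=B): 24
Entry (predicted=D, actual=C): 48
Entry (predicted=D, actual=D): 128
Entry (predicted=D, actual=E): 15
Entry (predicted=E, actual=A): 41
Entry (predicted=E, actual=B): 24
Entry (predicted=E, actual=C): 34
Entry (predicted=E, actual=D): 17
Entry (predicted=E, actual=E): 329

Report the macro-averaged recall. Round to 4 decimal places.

Per-class recall (TP/(TP+FN)):
  A: TP=189, FN=48+50+49+41=188 → 189/377 = 0.50133
  B: TP=370, FN=27+33+24+24=108 → 370/478 = 0.77406
  C: TP=222, FN=49+41+48+34=172 → 222/394 = 0.56345
  D: TP=128, FN=13+14+13+17=57 → 128/185 = 0.69189
  E: TP=329, FN=24+18+14+15=71 → 329/400 = 0.82250
Macro-recall = mean = (0.50133 + 0.77406 + 0.56345 + 0.69189 + 0.82250) / 5 = 0.6706

0.6706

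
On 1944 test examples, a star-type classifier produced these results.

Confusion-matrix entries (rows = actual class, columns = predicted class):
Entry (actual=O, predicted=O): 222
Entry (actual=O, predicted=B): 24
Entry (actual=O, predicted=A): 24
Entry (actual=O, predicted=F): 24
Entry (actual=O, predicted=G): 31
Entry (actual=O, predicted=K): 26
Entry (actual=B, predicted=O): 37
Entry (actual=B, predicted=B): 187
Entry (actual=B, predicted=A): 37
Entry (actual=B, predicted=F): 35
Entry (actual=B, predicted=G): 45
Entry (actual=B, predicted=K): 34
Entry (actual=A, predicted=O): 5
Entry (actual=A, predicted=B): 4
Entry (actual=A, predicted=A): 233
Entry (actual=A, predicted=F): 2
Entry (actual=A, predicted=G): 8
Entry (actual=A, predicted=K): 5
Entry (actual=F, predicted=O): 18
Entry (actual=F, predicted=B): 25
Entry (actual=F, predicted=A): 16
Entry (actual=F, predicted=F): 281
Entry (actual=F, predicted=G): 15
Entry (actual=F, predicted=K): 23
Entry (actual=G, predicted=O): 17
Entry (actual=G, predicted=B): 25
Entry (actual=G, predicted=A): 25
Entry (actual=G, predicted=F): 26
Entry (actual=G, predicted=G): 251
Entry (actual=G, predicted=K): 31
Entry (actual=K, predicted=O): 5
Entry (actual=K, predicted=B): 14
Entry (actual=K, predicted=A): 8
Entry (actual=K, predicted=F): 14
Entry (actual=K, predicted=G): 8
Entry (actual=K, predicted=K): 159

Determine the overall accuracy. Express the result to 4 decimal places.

Accuracy = trace / total = (222+187+233+281+251+159=1333) / 1944 = 1333/1944 = 0.6857

0.6857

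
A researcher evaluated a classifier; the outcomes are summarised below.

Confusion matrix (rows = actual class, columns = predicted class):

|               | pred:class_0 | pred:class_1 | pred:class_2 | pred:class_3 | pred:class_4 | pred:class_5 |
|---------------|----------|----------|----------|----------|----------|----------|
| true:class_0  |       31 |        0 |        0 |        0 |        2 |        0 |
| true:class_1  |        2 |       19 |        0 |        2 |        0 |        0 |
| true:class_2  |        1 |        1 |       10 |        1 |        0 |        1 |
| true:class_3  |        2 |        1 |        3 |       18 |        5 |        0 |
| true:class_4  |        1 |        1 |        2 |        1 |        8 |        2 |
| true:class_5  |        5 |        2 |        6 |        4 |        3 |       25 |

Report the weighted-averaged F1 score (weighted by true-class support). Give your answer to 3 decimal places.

Per-class F1 score (2·TP/(2·TP+FP+FN)):
  class_0: TP=31, FP=2+1+2+1+5=11, FN=0+0+0+2+0=2 → 62/75 = 0.8267
  class_1: TP=19, FP=0+1+1+1+2=5, FN=2+0+2+0+0=4 → 38/47 = 0.8085
  class_2: TP=10, FP=0+0+3+2+6=11, FN=1+1+1+0+1=4 → 20/35 = 0.5714
  class_3: TP=18, FP=0+2+1+1+4=8, FN=2+1+3+5+0=11 → 36/55 = 0.6545
  class_4: TP=8, FP=2+0+0+5+3=10, FN=1+1+2+1+2=7 → 16/33 = 0.4848
  class_5: TP=25, FP=0+0+1+0+2=3, FN=5+2+6+4+3=20 → 50/73 = 0.6849
Weighted-F1 score = Σ (supportᵢ/N)·F1 scoreᵢ with N=159: (33/159)·0.8267 + (23/159)·0.8085 + (14/159)·0.5714 + (29/159)·0.6545 + (15/159)·0.4848 + (45/159)·0.6849 = 0.698

0.698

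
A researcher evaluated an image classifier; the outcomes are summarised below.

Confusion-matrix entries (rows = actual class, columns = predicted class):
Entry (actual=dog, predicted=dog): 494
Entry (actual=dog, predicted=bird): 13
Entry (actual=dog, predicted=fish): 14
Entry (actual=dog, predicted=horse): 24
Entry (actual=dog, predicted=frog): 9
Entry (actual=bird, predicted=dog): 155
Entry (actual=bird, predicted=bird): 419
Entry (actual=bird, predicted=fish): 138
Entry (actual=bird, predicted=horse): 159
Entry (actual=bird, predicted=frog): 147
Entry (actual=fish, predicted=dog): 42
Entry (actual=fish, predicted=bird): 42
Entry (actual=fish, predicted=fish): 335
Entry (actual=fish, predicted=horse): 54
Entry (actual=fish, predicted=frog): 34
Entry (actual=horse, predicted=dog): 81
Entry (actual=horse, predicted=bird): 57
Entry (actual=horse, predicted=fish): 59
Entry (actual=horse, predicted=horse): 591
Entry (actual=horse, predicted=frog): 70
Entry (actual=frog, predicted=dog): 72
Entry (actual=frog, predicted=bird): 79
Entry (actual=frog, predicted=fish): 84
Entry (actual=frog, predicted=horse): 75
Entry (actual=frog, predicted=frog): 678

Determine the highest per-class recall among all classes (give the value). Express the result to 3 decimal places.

Per-class recall (TP/(TP+FN)):
  dog: TP=494, FN=13+14+24+9=60 → 494/554 = 0.8917
  bird: TP=419, FN=155+138+159+147=599 → 419/1018 = 0.4116
  fish: TP=335, FN=42+42+54+34=172 → 335/507 = 0.6607
  horse: TP=591, FN=81+57+59+70=267 → 591/858 = 0.6888
  frog: TP=678, FN=72+79+84+75=310 → 678/988 = 0.6862
Highest is class 'dog' with recall = 0.892.

0.892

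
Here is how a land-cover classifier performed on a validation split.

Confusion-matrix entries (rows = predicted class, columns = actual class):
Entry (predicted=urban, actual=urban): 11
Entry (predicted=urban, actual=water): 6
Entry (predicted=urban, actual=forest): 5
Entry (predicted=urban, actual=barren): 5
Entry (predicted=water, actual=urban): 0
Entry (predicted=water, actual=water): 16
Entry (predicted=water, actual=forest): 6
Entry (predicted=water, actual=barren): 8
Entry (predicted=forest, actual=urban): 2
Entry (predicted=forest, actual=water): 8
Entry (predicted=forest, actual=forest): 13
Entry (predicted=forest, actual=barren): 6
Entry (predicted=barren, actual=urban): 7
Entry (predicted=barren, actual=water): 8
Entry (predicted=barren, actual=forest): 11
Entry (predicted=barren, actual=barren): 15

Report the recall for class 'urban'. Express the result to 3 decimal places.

0.550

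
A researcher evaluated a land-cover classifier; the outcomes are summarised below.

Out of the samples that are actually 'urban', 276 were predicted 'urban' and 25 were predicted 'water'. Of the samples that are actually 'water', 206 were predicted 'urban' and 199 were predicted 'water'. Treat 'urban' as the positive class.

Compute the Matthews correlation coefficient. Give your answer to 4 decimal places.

MCC = (TP·TN − FP·FN) / √((TP+FP)(TP+FN)(TN+FP)(TN+FN))
Numerator = 276·199 − 206·25 = 49774
Denominator = √(482·301·405·224) = √13161839040 = 114725.0585
MCC = 49774 / 114725.0585 = 0.4339

0.4339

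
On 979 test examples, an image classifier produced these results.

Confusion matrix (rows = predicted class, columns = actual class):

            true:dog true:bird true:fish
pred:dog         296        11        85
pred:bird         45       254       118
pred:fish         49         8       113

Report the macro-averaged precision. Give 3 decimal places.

Per-class precision (TP/(TP+FP)):
  dog: TP=296, FP=11+85=96 → 296/392 = 0.7551
  bird: TP=254, FP=45+118=163 → 254/417 = 0.6091
  fish: TP=113, FP=49+8=57 → 113/170 = 0.6647
Macro-precision = mean = (0.7551 + 0.6091 + 0.6647) / 3 = 0.676

0.676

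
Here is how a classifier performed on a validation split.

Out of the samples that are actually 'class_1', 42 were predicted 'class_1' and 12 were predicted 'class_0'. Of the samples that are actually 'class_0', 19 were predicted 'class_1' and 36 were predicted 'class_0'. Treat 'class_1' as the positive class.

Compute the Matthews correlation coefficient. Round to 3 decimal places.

MCC = (TP·TN − FP·FN) / √((TP+FP)(TP+FN)(TN+FP)(TN+FN))
Numerator = 42·36 − 19·12 = 1284
Denominator = √(61·54·55·48) = √8696160 = 2948.9252
MCC = 1284 / 2948.9252 = 0.435

0.435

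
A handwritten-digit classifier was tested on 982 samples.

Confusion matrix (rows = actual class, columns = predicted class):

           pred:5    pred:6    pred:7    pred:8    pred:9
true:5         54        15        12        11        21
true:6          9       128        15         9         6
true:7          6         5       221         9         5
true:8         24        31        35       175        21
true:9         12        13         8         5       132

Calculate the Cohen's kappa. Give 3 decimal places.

Observed agreement pₒ = trace/N = 710/982 = 0.7230
Expected agreement pₑ = Σ (rowᵢ·colᵢ)/N² = (113·105 + 167·192 + 246·291 + 286·209 + 170·185)/982² = 0.2144
κ = (pₒ − pₑ)/(1 − pₑ) = (0.7230 − 0.2144)/(1 − 0.2144) = 0.647

0.647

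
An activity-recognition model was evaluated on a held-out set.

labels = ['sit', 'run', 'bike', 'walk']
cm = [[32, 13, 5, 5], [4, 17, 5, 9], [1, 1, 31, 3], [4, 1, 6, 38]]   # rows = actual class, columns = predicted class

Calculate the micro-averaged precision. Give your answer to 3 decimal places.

0.674

Micro-averaging pools counts across classes: ΣTP=118, ΣFP=57, ΣFN=57.
Micro-precision = TP/(TP+FP) on pooled counts = 0.674 (equals overall accuracy in single-label multiclass).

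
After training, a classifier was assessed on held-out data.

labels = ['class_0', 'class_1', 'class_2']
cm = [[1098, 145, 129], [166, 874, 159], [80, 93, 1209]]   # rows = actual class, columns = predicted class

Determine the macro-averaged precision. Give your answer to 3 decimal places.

0.804

Per-class precision (TP/(TP+FP)):
  class_0: TP=1098, FP=166+80=246 → 1098/1344 = 0.8170
  class_1: TP=874, FP=145+93=238 → 874/1112 = 0.7860
  class_2: TP=1209, FP=129+159=288 → 1209/1497 = 0.8076
Macro-precision = mean = (0.8170 + 0.7860 + 0.8076) / 3 = 0.804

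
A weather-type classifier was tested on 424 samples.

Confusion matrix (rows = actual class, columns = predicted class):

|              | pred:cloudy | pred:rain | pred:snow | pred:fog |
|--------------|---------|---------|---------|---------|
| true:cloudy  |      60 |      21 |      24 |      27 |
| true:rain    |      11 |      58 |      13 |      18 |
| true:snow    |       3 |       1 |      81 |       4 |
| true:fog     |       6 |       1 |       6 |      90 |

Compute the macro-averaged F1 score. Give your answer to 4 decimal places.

Per-class F1 score (2·TP/(2·TP+FP+FN)):
  cloudy: TP=60, FP=11+3+6=20, FN=21+24+27=72 → 120/212 = 0.56604
  rain: TP=58, FP=21+1+1=23, FN=11+13+18=42 → 116/181 = 0.64088
  snow: TP=81, FP=24+13+6=43, FN=3+1+4=8 → 162/213 = 0.76056
  fog: TP=90, FP=27+18+4=49, FN=6+1+6=13 → 180/242 = 0.74380
Macro-F1 score = mean = (0.56604 + 0.64088 + 0.76056 + 0.74380) / 4 = 0.6778

0.6778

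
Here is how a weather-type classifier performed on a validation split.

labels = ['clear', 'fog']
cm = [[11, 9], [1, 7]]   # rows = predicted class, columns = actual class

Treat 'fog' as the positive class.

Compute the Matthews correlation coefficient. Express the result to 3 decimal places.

MCC = (TP·TN − FP·FN) / √((TP+FP)(TP+FN)(TN+FP)(TN+FN))
Numerator = 7·11 − 1·9 = 68
Denominator = √(8·16·12·20) = √30720 = 175.2712
MCC = 68 / 175.2712 = 0.388

0.388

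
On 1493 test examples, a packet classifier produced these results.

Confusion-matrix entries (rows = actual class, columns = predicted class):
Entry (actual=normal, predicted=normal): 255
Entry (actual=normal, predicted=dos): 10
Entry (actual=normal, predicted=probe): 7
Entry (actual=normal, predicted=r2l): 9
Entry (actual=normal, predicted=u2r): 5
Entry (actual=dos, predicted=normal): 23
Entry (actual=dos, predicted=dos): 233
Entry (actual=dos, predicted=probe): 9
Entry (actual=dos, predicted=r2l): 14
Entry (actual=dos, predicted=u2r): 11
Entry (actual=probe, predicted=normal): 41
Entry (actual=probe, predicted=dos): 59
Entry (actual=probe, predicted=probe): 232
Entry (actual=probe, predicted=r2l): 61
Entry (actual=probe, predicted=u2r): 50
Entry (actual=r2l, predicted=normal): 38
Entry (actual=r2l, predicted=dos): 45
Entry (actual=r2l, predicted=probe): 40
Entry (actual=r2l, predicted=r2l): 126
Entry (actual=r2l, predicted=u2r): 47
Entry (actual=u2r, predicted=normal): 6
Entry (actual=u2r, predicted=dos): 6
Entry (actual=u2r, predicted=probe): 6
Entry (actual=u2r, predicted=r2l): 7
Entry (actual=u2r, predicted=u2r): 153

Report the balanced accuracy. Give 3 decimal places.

0.701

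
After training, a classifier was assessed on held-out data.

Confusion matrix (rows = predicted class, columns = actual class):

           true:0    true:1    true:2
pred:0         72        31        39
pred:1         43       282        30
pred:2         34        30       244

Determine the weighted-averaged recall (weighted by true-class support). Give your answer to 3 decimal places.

Per-class recall (TP/(TP+FN)):
  0: TP=72, FN=43+34=77 → 72/149 = 0.4832
  1: TP=282, FN=31+30=61 → 282/343 = 0.8222
  2: TP=244, FN=39+30=69 → 244/313 = 0.7796
Weighted-recall = Σ (supportᵢ/N)·recallᵢ with N=805: (149/805)·0.4832 + (343/805)·0.8222 + (313/805)·0.7796 = 0.743

0.743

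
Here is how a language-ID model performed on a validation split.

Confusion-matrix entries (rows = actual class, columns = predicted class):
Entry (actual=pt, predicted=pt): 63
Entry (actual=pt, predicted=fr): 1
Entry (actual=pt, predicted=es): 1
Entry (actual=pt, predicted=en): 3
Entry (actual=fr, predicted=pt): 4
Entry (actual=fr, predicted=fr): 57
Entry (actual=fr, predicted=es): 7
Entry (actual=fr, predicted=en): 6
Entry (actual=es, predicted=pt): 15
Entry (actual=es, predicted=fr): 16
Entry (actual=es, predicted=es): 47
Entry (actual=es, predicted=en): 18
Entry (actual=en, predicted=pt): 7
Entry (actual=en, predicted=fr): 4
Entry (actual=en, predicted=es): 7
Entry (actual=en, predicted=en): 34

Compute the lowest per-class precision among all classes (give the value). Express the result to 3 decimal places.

0.557

Per-class precision (TP/(TP+FP)):
  pt: TP=63, FP=4+15+7=26 → 63/89 = 0.7079
  fr: TP=57, FP=1+16+4=21 → 57/78 = 0.7308
  es: TP=47, FP=1+7+7=15 → 47/62 = 0.7581
  en: TP=34, FP=3+6+18=27 → 34/61 = 0.5574
Lowest is class 'en' with precision = 0.557.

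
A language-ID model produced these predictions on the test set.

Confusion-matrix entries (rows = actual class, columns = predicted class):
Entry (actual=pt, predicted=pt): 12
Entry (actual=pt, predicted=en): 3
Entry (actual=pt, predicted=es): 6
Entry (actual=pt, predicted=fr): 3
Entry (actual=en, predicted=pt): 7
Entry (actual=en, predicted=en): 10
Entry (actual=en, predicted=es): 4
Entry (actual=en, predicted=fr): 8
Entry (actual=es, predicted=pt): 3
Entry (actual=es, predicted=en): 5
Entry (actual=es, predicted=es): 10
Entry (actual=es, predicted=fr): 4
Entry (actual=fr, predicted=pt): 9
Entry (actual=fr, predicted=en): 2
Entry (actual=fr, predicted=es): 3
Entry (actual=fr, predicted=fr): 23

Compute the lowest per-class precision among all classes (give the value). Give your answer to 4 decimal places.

0.3871

Per-class precision (TP/(TP+FP)):
  pt: TP=12, FP=7+3+9=19 → 12/31 = 0.38710
  en: TP=10, FP=3+5+2=10 → 10/20 = 0.50000
  es: TP=10, FP=6+4+3=13 → 10/23 = 0.43478
  fr: TP=23, FP=3+8+4=15 → 23/38 = 0.60526
Lowest is class 'pt' with precision = 0.3871.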